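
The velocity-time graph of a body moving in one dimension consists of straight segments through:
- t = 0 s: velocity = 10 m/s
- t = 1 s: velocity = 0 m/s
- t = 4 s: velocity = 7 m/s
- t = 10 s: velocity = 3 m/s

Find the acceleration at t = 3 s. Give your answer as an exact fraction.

7/3 m/s²

Acceleration is the slope of the v-t graph on 1–4 s: (7 − 0)/(4 − 1) = 7/3 m/s².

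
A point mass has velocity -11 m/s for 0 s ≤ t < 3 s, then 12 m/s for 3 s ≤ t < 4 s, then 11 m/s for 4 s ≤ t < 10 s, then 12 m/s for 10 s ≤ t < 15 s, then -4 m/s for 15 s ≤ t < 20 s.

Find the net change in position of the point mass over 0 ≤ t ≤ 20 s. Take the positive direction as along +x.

85 m

Displacement is the signed area under the v-t curve.
0–3 s: -11 × 3 = -33 m
3–4 s: 12 × 1 = 12 m
4–10 s: 11 × 6 = 66 m
10–15 s: 12 × 5 = 60 m
15–20 s: -4 × 5 = -20 m
Net displacement = 85 m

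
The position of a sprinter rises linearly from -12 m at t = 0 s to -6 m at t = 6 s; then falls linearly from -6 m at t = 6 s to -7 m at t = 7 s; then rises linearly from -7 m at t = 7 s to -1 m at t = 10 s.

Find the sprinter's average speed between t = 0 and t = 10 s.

Average speed = (total path length)/(elapsed time); on a piecewise-linear x-t graph the path length is Σ|Δx|.
0–6 s: |Δx| = |-6 − -12| = 6 m
6–7 s: |Δx| = |-7 − -6| = 1 m
7–10 s: |Δx| = |-1 − -7| = 6 m
Total path = 13 m; average speed = 13/10 = 1.3 m/s.

1.3 m/s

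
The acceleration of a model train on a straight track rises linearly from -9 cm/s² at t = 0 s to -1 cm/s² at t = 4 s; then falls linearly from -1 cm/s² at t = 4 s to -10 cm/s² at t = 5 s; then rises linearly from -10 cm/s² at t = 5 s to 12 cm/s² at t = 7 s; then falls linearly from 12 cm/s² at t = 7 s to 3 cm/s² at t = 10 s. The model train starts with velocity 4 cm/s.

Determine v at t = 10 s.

Δv equals the area under the a-t graph; then v = v₀ + Δv.
0–4 s: ½(-9 + -1)(4) = -20 cm/s
4–5 s: ½(-1 + -10)(1) = -5.5 cm/s
5–7 s: ½(-10 + 12)(2) = 2 cm/s
7–10 s: ½(12 + 3)(3) = 22.5 cm/s
Δv = -1 cm/s, so v(10) = 4 + (-1) = 3 cm/s.

3 cm/s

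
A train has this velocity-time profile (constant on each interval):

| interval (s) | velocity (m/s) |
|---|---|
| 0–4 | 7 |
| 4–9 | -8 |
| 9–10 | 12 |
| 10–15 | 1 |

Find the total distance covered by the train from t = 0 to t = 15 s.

Total distance travelled is ∫|v| dt — sum the magnitudes of each area piece.
0–4 s: |7| × 4 = 28 m
4–9 s: |-8| × 5 = 40 m
9–10 s: |12| × 1 = 12 m
10–15 s: |1| × 5 = 5 m
Total distance = 85 m

85 m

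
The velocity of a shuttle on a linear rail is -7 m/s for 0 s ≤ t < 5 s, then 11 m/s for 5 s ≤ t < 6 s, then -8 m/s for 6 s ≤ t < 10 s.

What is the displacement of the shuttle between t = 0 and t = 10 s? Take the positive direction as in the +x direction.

-56 m

Net displacement equals the area under the velocity-time graph (areas below the axis count negative).
0–5 s: -7 × 5 = -35 m
5–6 s: 11 × 1 = 11 m
6–10 s: -8 × 4 = -32 m
Net displacement = -56 m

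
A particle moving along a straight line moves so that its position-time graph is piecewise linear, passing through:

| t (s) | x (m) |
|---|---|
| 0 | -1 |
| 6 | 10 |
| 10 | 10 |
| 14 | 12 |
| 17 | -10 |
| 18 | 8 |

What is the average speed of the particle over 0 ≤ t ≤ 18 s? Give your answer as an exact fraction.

Average speed = (total path length)/(elapsed time); on a piecewise-linear x-t graph the path length is Σ|Δx|.
0–6 s: |Δx| = |10 − -1| = 11 m
6–10 s: |Δx| = |10 − 10| = 0 m
10–14 s: |Δx| = |12 − 10| = 2 m
14–17 s: |Δx| = |-10 − 12| = 22 m
17–18 s: |Δx| = |8 − -10| = 18 m
Total path = 53 m; average speed = 53/18 = 53/18 m/s.

53/18 m/s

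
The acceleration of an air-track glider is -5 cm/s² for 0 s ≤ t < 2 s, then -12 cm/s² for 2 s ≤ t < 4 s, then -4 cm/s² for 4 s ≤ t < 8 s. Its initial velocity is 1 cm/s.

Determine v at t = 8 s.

-49 cm/s

Δv equals the area under the a-t graph; then v = v₀ + Δv.
0–2 s: -5 × 2 = -10 cm/s
2–4 s: -12 × 2 = -24 cm/s
4–8 s: -4 × 4 = -16 cm/s
Δv = -50 cm/s, so v(8) = 1 + (-50) = -49 cm/s.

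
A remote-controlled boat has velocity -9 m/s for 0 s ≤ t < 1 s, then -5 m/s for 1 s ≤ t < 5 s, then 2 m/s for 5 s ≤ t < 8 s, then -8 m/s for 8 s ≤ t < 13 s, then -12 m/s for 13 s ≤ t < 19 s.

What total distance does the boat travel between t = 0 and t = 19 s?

147 m

Total distance travelled is ∫|v| dt — sum the magnitudes of each area piece.
0–1 s: |-9| × 1 = 9 m
1–5 s: |-5| × 4 = 20 m
5–8 s: |2| × 3 = 6 m
8–13 s: |-8| × 5 = 40 m
13–19 s: |-12| × 6 = 72 m
Total distance = 147 m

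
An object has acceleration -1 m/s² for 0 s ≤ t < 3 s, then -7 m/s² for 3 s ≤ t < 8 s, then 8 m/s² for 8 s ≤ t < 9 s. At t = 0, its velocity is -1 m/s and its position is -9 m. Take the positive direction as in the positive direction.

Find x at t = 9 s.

On each constant-a segment, Δv = aΔt and Δx = v₀Δt + ½aΔt²; chain segment to segment.
0–3 s: v starts -1 m/s; Δx = -1·3 + ½·-1·3² = -7.5 m; v ends -4 m/s.
3–8 s: v starts -4 m/s; Δx = -4·5 + ½·-7·5² = -107.5 m; v ends -39 m/s.
8–9 s: v starts -39 m/s; Δx = -39·1 + ½·8·1² = -35 m; v ends -31 m/s.
x(9) = -9 + Σ Δx = -159 m.

-159 m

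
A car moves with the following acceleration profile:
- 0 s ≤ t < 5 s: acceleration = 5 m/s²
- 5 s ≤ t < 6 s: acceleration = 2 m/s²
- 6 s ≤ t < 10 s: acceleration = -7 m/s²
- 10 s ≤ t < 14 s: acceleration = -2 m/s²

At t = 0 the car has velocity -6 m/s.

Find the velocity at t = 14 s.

-15 m/s

Δv equals the area under the a-t graph; then v = v₀ + Δv.
0–5 s: 5 × 5 = 25 m/s
5–6 s: 2 × 1 = 2 m/s
6–10 s: -7 × 4 = -28 m/s
10–14 s: -2 × 4 = -8 m/s
Δv = -9 m/s, so v(14) = -6 + (-9) = -15 m/s.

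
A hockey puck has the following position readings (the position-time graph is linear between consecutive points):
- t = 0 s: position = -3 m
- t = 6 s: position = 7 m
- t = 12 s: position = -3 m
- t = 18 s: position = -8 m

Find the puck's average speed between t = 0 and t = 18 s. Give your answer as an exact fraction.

Average speed = (total path length)/(elapsed time); on a piecewise-linear x-t graph the path length is Σ|Δx|.
0–6 s: |Δx| = |7 − -3| = 10 m
6–12 s: |Δx| = |-3 − 7| = 10 m
12–18 s: |Δx| = |-8 − -3| = 5 m
Total path = 25 m; average speed = 25/18 = 25/18 m/s.

25/18 m/s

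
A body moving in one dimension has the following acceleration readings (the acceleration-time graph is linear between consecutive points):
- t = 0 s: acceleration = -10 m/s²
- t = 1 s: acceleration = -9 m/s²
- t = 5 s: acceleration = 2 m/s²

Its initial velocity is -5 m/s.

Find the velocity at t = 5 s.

-28.5 m/s

Δv equals the area under the a-t graph; then v = v₀ + Δv.
0–1 s: ½(-10 + -9)(1) = -9.5 m/s
1–5 s: ½(-9 + 2)(4) = -14 m/s
Δv = -23.5 m/s, so v(5) = -5 + (-23.5) = -28.5 m/s.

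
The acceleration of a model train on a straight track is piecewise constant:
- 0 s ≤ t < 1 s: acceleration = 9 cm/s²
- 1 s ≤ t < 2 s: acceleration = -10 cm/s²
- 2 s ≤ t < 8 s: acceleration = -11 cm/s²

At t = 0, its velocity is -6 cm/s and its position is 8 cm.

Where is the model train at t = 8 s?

-235.5 cm

On each constant-a segment, Δv = aΔt and Δx = v₀Δt + ½aΔt²; chain segment to segment.
0–1 s: v starts -6 cm/s; Δx = -6·1 + ½·9·1² = -1.5 cm; v ends 3 cm/s.
1–2 s: v starts 3 cm/s; Δx = 3·1 + ½·-10·1² = -2 cm; v ends -7 cm/s.
2–8 s: v starts -7 cm/s; Δx = -7·6 + ½·-11·6² = -240 cm; v ends -73 cm/s.
x(8) = 8 + Σ Δx = -235.5 cm.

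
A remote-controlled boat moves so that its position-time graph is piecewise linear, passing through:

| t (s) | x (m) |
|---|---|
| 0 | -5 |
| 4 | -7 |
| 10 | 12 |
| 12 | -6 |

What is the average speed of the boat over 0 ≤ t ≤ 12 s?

Average speed = (total path length)/(elapsed time); on a piecewise-linear x-t graph the path length is Σ|Δx|.
0–4 s: |Δx| = |-7 − -5| = 2 m
4–10 s: |Δx| = |12 − -7| = 19 m
10–12 s: |Δx| = |-6 − 12| = 18 m
Total path = 39 m; average speed = 39/12 = 3.25 m/s.

3.25 m/s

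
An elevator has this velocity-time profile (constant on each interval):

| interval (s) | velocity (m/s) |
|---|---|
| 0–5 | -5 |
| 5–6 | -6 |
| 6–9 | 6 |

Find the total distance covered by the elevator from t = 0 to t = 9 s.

Distance (not displacement) is the total path length: add the absolute areas under v-t.
0–5 s: |-5| × 5 = 25 m
5–6 s: |-6| × 1 = 6 m
6–9 s: |6| × 3 = 18 m
Total distance = 49 m

49 m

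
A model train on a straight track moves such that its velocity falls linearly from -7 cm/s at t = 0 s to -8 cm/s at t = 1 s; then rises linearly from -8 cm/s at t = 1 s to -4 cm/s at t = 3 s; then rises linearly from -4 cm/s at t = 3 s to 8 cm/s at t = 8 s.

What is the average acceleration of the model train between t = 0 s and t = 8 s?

Average acceleration = Δv/Δt = (8 − -7)/(8 − 0) = 1.875 cm/s².

1.875 cm/s²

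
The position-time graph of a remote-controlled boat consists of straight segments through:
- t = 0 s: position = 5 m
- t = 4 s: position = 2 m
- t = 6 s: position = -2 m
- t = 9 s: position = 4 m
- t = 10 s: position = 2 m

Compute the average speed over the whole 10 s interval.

Average speed = (total path length)/(elapsed time); on a piecewise-linear x-t graph the path length is Σ|Δx|.
0–4 s: |Δx| = |2 − 5| = 3 m
4–6 s: |Δx| = |-2 − 2| = 4 m
6–9 s: |Δx| = |4 − -2| = 6 m
9–10 s: |Δx| = |2 − 4| = 2 m
Total path = 15 m; average speed = 15/10 = 1.5 m/s.

1.5 m/s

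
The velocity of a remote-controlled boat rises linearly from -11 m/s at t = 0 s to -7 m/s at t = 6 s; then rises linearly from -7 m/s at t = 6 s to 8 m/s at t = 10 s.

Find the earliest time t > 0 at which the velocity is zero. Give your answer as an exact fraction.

v changes sign on 6–10 s (from -7 to 8); the graph is linear there, so v = 0 at t = 6 + (7)·(10 − 6)/(8 − -7) = 118/15 s.

t = 118/15 s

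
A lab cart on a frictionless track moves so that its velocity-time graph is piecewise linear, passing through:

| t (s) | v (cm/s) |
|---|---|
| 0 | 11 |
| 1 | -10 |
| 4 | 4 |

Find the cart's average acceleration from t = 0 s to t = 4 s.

-1.75 cm/s²

Average acceleration = Δv/Δt = (4 − 11)/(4 − 0) = -1.75 cm/s².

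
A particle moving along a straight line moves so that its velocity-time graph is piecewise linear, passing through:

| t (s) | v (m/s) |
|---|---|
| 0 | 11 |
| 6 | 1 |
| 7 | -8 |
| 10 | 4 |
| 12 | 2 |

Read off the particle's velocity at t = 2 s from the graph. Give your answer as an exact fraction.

23/3 m/s

On 0–6 s the graph is linear from 11 to 1 m/s: v(2) = 11 + (1 − 11)·(2 − 0)/(6 − 0) = 23/3 m/s.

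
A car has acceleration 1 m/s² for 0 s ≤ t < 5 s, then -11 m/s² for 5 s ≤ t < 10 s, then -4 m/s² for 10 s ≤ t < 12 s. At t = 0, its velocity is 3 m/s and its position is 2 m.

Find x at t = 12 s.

-170 m

On each constant-a segment, Δv = aΔt and Δx = v₀Δt + ½aΔt²; chain segment to segment.
0–5 s: v starts 3 m/s; Δx = 3·5 + ½·1·5² = 27.5 m; v ends 8 m/s.
5–10 s: v starts 8 m/s; Δx = 8·5 + ½·-11·5² = -97.5 m; v ends -47 m/s.
10–12 s: v starts -47 m/s; Δx = -47·2 + ½·-4·2² = -102 m; v ends -55 m/s.
x(12) = 2 + Σ Δx = -170 m.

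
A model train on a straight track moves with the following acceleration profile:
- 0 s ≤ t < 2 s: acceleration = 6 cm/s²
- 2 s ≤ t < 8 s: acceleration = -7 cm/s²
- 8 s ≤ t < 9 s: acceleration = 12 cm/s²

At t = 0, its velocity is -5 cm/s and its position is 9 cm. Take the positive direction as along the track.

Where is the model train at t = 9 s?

On each constant-a segment, Δv = aΔt and Δx = v₀Δt + ½aΔt²; chain segment to segment.
0–2 s: v starts -5 cm/s; Δx = -5·2 + ½·6·2² = 2 cm; v ends 7 cm/s.
2–8 s: v starts 7 cm/s; Δx = 7·6 + ½·-7·6² = -84 cm; v ends -35 cm/s.
8–9 s: v starts -35 cm/s; Δx = -35·1 + ½·12·1² = -29 cm; v ends -23 cm/s.
x(9) = 9 + Σ Δx = -102 cm.

-102 cm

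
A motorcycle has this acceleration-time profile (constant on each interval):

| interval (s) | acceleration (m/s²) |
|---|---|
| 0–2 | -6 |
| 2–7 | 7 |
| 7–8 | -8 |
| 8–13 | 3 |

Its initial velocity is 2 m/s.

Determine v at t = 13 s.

Δv equals the area under the a-t graph; then v = v₀ + Δv.
0–2 s: -6 × 2 = -12 m/s
2–7 s: 7 × 5 = 35 m/s
7–8 s: -8 × 1 = -8 m/s
8–13 s: 3 × 5 = 15 m/s
Δv = 30 m/s, so v(13) = 2 + (30) = 32 m/s.

32 m/s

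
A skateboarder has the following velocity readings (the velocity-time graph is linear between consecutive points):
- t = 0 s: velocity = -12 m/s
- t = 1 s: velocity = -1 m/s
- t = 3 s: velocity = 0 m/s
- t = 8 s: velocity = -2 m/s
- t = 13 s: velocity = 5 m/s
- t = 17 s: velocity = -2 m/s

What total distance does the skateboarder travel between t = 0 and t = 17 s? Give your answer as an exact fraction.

218/7 m

Total distance travelled is ∫|v| dt — sum the magnitudes of each area piece.
0–1 s: |½(-12 + -1)(1)| = 6.5 m
1–3 s: |½(-1 + 0)(2)| = 1 m
3–8 s: |½(0 + -2)(5)| = 5 m
8–13 s: v = 0 at t = 66/7 s; triangle areas 10/7 + 125/14 = 145/14 m
13–17 s: v = 0 at t = 111/7 s; triangle areas 50/7 + 8/7 = 58/7 m
Total distance = 218/7 m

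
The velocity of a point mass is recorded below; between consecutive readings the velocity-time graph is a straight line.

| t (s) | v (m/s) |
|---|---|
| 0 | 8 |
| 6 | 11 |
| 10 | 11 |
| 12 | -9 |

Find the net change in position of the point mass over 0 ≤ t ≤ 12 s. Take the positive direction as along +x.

103 m

Net displacement equals the area under the velocity-time graph (areas below the axis count negative).
0–6 s: ½(8 + 11)(6) = 57 m
6–10 s: 11 × 4 = 44 m
10–12 s: ½(11 + -9)(2) = 2 m
Net displacement = 103 m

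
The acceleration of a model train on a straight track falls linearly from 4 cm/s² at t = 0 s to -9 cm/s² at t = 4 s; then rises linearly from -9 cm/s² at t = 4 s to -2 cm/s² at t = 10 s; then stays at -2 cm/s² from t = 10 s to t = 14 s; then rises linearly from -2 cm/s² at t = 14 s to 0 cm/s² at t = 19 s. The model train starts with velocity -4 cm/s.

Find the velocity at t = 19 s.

-60 cm/s

Δv equals the area under the a-t graph; then v = v₀ + Δv.
0–4 s: ½(4 + -9)(4) = -10 cm/s
4–10 s: ½(-9 + -2)(6) = -33 cm/s
10–14 s: -2 × 4 = -8 cm/s
14–19 s: ½(-2 + 0)(5) = -5 cm/s
Δv = -56 cm/s, so v(19) = -4 + (-56) = -60 cm/s.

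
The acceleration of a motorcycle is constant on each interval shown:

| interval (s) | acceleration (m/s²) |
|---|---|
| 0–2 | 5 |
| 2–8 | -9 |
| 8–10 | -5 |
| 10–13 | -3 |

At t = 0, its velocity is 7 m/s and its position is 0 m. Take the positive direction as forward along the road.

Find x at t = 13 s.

-274.5 m

On each constant-a segment, Δv = aΔt and Δx = v₀Δt + ½aΔt²; chain segment to segment.
0–2 s: v starts 7 m/s; Δx = 7·2 + ½·5·2² = 24 m; v ends 17 m/s.
2–8 s: v starts 17 m/s; Δx = 17·6 + ½·-9·6² = -60 m; v ends -37 m/s.
8–10 s: v starts -37 m/s; Δx = -37·2 + ½·-5·2² = -84 m; v ends -47 m/s.
10–13 s: v starts -47 m/s; Δx = -47·3 + ½·-3·3² = -154.5 m; v ends -56 m/s.
x(13) = 0 + Σ Δx = -274.5 m.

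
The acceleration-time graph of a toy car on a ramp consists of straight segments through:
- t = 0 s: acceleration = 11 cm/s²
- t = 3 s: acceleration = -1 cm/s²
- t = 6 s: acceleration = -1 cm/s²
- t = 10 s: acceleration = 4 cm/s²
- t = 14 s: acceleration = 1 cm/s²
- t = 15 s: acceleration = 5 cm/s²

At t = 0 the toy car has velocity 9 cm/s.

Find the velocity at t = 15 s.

40 cm/s

Δv equals the area under the a-t graph; then v = v₀ + Δv.
0–3 s: ½(11 + -1)(3) = 15 cm/s
3–6 s: -1 × 3 = -3 cm/s
6–10 s: ½(-1 + 4)(4) = 6 cm/s
10–14 s: ½(4 + 1)(4) = 10 cm/s
14–15 s: ½(1 + 5)(1) = 3 cm/s
Δv = 31 cm/s, so v(15) = 9 + (31) = 40 cm/s.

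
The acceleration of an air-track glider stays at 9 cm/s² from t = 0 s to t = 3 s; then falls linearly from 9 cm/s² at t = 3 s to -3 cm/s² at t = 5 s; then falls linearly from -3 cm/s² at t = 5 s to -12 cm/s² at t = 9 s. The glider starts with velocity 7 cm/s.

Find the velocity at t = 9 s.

Δv equals the area under the a-t graph; then v = v₀ + Δv.
0–3 s: 9 × 3 = 27 cm/s
3–5 s: ½(9 + -3)(2) = 6 cm/s
5–9 s: ½(-3 + -12)(4) = -30 cm/s
Δv = 3 cm/s, so v(9) = 7 + (3) = 10 cm/s.

10 cm/s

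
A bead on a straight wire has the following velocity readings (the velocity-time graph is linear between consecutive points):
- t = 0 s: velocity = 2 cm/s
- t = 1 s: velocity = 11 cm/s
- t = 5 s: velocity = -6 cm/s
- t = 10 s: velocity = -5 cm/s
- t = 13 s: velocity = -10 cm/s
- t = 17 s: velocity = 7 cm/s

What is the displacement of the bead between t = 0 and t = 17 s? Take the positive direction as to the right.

-39.5 cm

Net displacement equals the area under the velocity-time graph (areas below the axis count negative).
0–1 s: ½(2 + 11)(1) = 6.5 cm
1–5 s: ½(11 + -6)(4) = 10 cm
5–10 s: ½(-6 + -5)(5) = -27.5 cm
10–13 s: ½(-5 + -10)(3) = -22.5 cm
13–17 s: ½(-10 + 7)(4) = -6 cm
Net displacement = -39.5 cm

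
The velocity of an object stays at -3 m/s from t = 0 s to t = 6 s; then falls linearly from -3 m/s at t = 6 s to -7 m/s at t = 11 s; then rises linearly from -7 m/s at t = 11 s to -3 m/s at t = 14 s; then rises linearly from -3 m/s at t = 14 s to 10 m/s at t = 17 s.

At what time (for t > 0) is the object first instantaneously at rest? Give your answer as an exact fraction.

t = 191/13 s

v changes sign on 14–17 s (from -3 to 10); the graph is linear there, so v = 0 at t = 14 + (3)·(17 − 14)/(10 − -3) = 191/13 s.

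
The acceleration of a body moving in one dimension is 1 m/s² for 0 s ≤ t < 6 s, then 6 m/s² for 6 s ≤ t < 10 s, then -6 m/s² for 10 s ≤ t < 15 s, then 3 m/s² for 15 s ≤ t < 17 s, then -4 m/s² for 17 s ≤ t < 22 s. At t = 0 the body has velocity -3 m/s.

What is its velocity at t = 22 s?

-17 m/s

Δv equals the area under the a-t graph; then v = v₀ + Δv.
0–6 s: 1 × 6 = 6 m/s
6–10 s: 6 × 4 = 24 m/s
10–15 s: -6 × 5 = -30 m/s
15–17 s: 3 × 2 = 6 m/s
17–22 s: -4 × 5 = -20 m/s
Δv = -14 m/s, so v(22) = -3 + (-14) = -17 m/s.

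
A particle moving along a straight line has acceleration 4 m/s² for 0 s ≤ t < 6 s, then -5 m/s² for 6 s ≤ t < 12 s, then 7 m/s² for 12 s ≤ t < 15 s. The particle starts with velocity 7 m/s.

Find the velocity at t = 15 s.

22 m/s

Δv equals the area under the a-t graph; then v = v₀ + Δv.
0–6 s: 4 × 6 = 24 m/s
6–12 s: -5 × 6 = -30 m/s
12–15 s: 7 × 3 = 21 m/s
Δv = 15 m/s, so v(15) = 7 + (15) = 22 m/s.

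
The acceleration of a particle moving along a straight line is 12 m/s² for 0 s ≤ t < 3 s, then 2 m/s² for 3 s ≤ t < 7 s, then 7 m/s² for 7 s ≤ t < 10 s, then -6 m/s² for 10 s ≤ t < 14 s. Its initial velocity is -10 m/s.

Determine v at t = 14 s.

Δv equals the area under the a-t graph; then v = v₀ + Δv.
0–3 s: 12 × 3 = 36 m/s
3–7 s: 2 × 4 = 8 m/s
7–10 s: 7 × 3 = 21 m/s
10–14 s: -6 × 4 = -24 m/s
Δv = 41 m/s, so v(14) = -10 + (41) = 31 m/s.

31 m/s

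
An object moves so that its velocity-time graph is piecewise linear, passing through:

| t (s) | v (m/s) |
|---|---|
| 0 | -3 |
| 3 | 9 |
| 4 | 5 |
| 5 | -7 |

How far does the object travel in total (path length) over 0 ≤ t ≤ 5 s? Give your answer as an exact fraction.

Distance (not displacement) is the total path length: add the absolute areas under v-t.
0–3 s: v = 0 at t = 0.75 s; triangle areas 1.125 + 10.125 = 11.25 m
3–4 s: |½(9 + 5)(1)| = 7 m
4–5 s: v = 0 at t = 53/12 s; triangle areas 25/24 + 49/24 = 37/12 m
Total distance = 64/3 m

64/3 m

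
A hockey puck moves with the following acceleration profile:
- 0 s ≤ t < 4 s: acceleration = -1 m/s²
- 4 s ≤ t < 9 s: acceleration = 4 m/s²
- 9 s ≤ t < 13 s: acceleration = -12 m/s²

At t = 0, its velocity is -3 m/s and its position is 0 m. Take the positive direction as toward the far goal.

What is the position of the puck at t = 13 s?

On each constant-a segment, Δv = aΔt and Δx = v₀Δt + ½aΔt²; chain segment to segment.
0–4 s: v starts -3 m/s; Δx = -3·4 + ½·-1·4² = -20 m; v ends -7 m/s.
4–9 s: v starts -7 m/s; Δx = -7·5 + ½·4·5² = 15 m; v ends 13 m/s.
9–13 s: v starts 13 m/s; Δx = 13·4 + ½·-12·4² = -44 m; v ends -35 m/s.
x(13) = 0 + Σ Δx = -49 m.

-49 m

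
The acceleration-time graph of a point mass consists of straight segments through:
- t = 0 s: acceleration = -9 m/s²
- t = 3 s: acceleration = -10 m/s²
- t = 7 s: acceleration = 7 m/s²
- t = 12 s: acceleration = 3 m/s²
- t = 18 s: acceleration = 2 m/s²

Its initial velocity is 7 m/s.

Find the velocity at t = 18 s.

12.5 m/s

Δv equals the area under the a-t graph; then v = v₀ + Δv.
0–3 s: ½(-9 + -10)(3) = -28.5 m/s
3–7 s: ½(-10 + 7)(4) = -6 m/s
7–12 s: ½(7 + 3)(5) = 25 m/s
12–18 s: ½(3 + 2)(6) = 15 m/s
Δv = 5.5 m/s, so v(18) = 7 + (5.5) = 12.5 m/s.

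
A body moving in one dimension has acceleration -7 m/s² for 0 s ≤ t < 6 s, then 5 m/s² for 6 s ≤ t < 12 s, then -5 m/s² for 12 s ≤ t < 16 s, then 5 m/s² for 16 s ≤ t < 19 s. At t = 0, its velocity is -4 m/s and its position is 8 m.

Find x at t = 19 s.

-517.5 m

On each constant-a segment, Δv = aΔt and Δx = v₀Δt + ½aΔt²; chain segment to segment.
0–6 s: v starts -4 m/s; Δx = -4·6 + ½·-7·6² = -150 m; v ends -46 m/s.
6–12 s: v starts -46 m/s; Δx = -46·6 + ½·5·6² = -186 m; v ends -16 m/s.
12–16 s: v starts -16 m/s; Δx = -16·4 + ½·-5·4² = -104 m; v ends -36 m/s.
16–19 s: v starts -36 m/s; Δx = -36·3 + ½·5·3² = -85.5 m; v ends -21 m/s.
x(19) = 8 + Σ Δx = -517.5 m.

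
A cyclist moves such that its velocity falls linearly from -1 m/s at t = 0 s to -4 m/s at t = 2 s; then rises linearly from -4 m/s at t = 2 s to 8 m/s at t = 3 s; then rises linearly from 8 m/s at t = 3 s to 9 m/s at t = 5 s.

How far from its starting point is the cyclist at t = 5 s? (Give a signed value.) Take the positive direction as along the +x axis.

14 m

Displacement is the signed area under the v-t curve.
0–2 s: ½(-1 + -4)(2) = -5 m
2–3 s: ½(-4 + 8)(1) = 2 m
3–5 s: ½(8 + 9)(2) = 17 m
Net displacement = 14 m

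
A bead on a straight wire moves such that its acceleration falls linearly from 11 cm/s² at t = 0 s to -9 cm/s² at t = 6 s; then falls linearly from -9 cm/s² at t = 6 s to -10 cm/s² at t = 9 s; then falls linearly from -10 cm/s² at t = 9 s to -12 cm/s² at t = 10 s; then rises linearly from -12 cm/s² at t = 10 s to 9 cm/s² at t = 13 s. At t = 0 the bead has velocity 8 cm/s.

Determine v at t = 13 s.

-30 cm/s

Δv equals the area under the a-t graph; then v = v₀ + Δv.
0–6 s: ½(11 + -9)(6) = 6 cm/s
6–9 s: ½(-9 + -10)(3) = -28.5 cm/s
9–10 s: ½(-10 + -12)(1) = -11 cm/s
10–13 s: ½(-12 + 9)(3) = -4.5 cm/s
Δv = -38 cm/s, so v(13) = 8 + (-38) = -30 cm/s.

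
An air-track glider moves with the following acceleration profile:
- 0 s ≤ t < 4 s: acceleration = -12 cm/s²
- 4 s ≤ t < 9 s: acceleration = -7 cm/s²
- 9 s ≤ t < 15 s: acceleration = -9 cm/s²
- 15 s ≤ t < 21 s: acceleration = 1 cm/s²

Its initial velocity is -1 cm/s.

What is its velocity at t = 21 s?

Δv equals the area under the a-t graph; then v = v₀ + Δv.
0–4 s: -12 × 4 = -48 cm/s
4–9 s: -7 × 5 = -35 cm/s
9–15 s: -9 × 6 = -54 cm/s
15–21 s: 1 × 6 = 6 cm/s
Δv = -131 cm/s, so v(21) = -1 + (-131) = -132 cm/s.

-132 cm/s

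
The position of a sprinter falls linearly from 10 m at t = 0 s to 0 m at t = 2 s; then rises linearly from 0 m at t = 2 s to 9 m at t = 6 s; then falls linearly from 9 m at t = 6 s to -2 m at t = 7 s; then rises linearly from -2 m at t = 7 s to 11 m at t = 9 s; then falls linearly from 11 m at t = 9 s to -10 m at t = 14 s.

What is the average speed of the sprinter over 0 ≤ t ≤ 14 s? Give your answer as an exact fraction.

Average speed = (total path length)/(elapsed time); on a piecewise-linear x-t graph the path length is Σ|Δx|.
0–2 s: |Δx| = |0 − 10| = 10 m
2–6 s: |Δx| = |9 − 0| = 9 m
6–7 s: |Δx| = |-2 − 9| = 11 m
7–9 s: |Δx| = |11 − -2| = 13 m
9–14 s: |Δx| = |-10 − 11| = 21 m
Total path = 64 m; average speed = 64/14 = 32/7 m/s.

32/7 m/s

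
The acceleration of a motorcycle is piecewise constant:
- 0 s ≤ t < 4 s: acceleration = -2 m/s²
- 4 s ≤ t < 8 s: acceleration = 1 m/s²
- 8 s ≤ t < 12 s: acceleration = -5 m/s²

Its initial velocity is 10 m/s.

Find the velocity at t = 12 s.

Δv equals the area under the a-t graph; then v = v₀ + Δv.
0–4 s: -2 × 4 = -8 m/s
4–8 s: 1 × 4 = 4 m/s
8–12 s: -5 × 4 = -20 m/s
Δv = -24 m/s, so v(12) = 10 + (-24) = -14 m/s.

-14 m/s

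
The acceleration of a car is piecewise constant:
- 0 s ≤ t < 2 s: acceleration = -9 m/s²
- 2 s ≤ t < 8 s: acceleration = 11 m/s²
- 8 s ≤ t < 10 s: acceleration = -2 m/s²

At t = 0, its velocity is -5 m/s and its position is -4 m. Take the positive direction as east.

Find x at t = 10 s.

On each constant-a segment, Δv = aΔt and Δx = v₀Δt + ½aΔt²; chain segment to segment.
0–2 s: v starts -5 m/s; Δx = -5·2 + ½·-9·2² = -28 m; v ends -23 m/s.
2–8 s: v starts -23 m/s; Δx = -23·6 + ½·11·6² = 60 m; v ends 43 m/s.
8–10 s: v starts 43 m/s; Δx = 43·2 + ½·-2·2² = 82 m; v ends 39 m/s.
x(10) = -4 + Σ Δx = 110 m.

110 m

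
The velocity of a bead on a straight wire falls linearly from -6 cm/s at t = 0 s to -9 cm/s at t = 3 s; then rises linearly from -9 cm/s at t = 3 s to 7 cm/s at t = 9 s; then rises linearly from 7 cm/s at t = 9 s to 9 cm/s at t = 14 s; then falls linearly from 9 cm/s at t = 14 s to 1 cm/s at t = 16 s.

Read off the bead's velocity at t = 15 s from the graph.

5 cm/s

On 14–16 s the graph is linear from 9 to 1 cm/s: v(15) = 9 + (1 − 9)·(15 − 14)/(16 − 14) = 5 cm/s.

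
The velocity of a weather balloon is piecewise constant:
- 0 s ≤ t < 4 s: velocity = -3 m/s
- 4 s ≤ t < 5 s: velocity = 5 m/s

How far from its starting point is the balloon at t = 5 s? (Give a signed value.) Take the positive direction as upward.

Net displacement equals the area under the velocity-time graph (areas below the axis count negative).
0–4 s: -3 × 4 = -12 m
4–5 s: 5 × 1 = 5 m
Net displacement = -7 m

-7 m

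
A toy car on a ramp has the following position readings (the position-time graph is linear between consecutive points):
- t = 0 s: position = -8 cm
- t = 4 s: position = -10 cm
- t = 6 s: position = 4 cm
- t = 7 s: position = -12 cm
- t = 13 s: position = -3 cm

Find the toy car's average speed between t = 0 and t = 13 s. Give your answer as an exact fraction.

41/13 cm/s

Average speed = (total path length)/(elapsed time); on a piecewise-linear x-t graph the path length is Σ|Δx|.
0–4 s: |Δx| = |-10 − -8| = 2 cm
4–6 s: |Δx| = |4 − -10| = 14 cm
6–7 s: |Δx| = |-12 − 4| = 16 cm
7–13 s: |Δx| = |-3 − -12| = 9 cm
Total path = 41 cm; average speed = 41/13 = 41/13 cm/s.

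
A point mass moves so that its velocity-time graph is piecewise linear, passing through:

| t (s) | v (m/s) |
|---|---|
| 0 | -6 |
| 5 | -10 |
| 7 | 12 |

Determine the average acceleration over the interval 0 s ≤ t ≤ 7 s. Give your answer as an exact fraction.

Average acceleration = Δv/Δt = (12 − -6)/(7 − 0) = 18/7 m/s².

18/7 m/s²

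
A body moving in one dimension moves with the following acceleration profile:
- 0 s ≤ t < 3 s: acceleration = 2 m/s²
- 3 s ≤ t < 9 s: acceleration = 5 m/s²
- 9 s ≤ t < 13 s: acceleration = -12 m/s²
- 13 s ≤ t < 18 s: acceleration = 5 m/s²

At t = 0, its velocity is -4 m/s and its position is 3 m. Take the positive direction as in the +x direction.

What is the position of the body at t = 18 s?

116.5 m

On each constant-a segment, Δv = aΔt and Δx = v₀Δt + ½aΔt²; chain segment to segment.
0–3 s: v starts -4 m/s; Δx = -4·3 + ½·2·3² = -3 m; v ends 2 m/s.
3–9 s: v starts 2 m/s; Δx = 2·6 + ½·5·6² = 102 m; v ends 32 m/s.
9–13 s: v starts 32 m/s; Δx = 32·4 + ½·-12·4² = 32 m; v ends -16 m/s.
13–18 s: v starts -16 m/s; Δx = -16·5 + ½·5·5² = -17.5 m; v ends 9 m/s.
x(18) = 3 + Σ Δx = 116.5 m.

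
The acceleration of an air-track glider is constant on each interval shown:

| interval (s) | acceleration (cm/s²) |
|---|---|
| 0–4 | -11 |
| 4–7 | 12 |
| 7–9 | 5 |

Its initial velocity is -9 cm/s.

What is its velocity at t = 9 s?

Δv equals the area under the a-t graph; then v = v₀ + Δv.
0–4 s: -11 × 4 = -44 cm/s
4–7 s: 12 × 3 = 36 cm/s
7–9 s: 5 × 2 = 10 cm/s
Δv = 2 cm/s, so v(9) = -9 + (2) = -7 cm/s.

-7 cm/s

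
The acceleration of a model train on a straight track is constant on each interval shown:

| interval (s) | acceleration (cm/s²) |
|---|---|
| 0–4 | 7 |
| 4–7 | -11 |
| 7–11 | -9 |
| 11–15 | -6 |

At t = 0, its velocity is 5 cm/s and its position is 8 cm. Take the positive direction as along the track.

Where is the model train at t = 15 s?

-130.5 cm

On each constant-a segment, Δv = aΔt and Δx = v₀Δt + ½aΔt²; chain segment to segment.
0–4 s: v starts 5 cm/s; Δx = 5·4 + ½·7·4² = 76 cm; v ends 33 cm/s.
4–7 s: v starts 33 cm/s; Δx = 33·3 + ½·-11·3² = 49.5 cm; v ends 0 cm/s.
7–11 s: v starts 0 cm/s; Δx = 0·4 + ½·-9·4² = -72 cm; v ends -36 cm/s.
11–15 s: v starts -36 cm/s; Δx = -36·4 + ½·-6·4² = -192 cm; v ends -60 cm/s.
x(15) = 8 + Σ Δx = -130.5 cm.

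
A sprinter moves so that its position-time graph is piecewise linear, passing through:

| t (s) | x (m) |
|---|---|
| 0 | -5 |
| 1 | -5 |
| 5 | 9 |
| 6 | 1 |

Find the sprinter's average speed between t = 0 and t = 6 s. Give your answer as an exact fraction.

11/3 m/s

Average speed = (total path length)/(elapsed time); on a piecewise-linear x-t graph the path length is Σ|Δx|.
0–1 s: |Δx| = |-5 − -5| = 0 m
1–5 s: |Δx| = |9 − -5| = 14 m
5–6 s: |Δx| = |1 − 9| = 8 m
Total path = 22 m; average speed = 22/6 = 11/3 m/s.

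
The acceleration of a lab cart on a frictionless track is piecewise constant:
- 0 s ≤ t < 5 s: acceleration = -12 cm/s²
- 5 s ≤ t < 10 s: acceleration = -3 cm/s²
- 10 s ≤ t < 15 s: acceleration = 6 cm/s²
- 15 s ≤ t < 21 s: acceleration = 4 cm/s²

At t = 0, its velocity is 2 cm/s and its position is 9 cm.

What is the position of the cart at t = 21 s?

-934.5 cm

On each constant-a segment, Δv = aΔt and Δx = v₀Δt + ½aΔt²; chain segment to segment.
0–5 s: v starts 2 cm/s; Δx = 2·5 + ½·-12·5² = -140 cm; v ends -58 cm/s.
5–10 s: v starts -58 cm/s; Δx = -58·5 + ½·-3·5² = -327.5 cm; v ends -73 cm/s.
10–15 s: v starts -73 cm/s; Δx = -73·5 + ½·6·5² = -290 cm; v ends -43 cm/s.
15–21 s: v starts -43 cm/s; Δx = -43·6 + ½·4·6² = -186 cm; v ends -19 cm/s.
x(21) = 9 + Σ Δx = -934.5 cm.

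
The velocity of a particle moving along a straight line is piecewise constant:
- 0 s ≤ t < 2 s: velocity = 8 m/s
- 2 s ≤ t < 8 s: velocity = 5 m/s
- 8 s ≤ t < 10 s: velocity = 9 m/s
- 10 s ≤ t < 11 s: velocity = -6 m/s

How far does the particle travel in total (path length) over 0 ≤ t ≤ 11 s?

70 m

Total distance travelled is ∫|v| dt — sum the magnitudes of each area piece.
0–2 s: |8| × 2 = 16 m
2–8 s: |5| × 6 = 30 m
8–10 s: |9| × 2 = 18 m
10–11 s: |-6| × 1 = 6 m
Total distance = 70 m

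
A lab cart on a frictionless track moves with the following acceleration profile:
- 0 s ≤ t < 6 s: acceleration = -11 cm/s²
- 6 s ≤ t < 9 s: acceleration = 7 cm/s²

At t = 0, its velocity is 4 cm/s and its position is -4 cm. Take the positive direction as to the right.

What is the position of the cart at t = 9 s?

-332.5 cm

On each constant-a segment, Δv = aΔt and Δx = v₀Δt + ½aΔt²; chain segment to segment.
0–6 s: v starts 4 cm/s; Δx = 4·6 + ½·-11·6² = -174 cm; v ends -62 cm/s.
6–9 s: v starts -62 cm/s; Δx = -62·3 + ½·7·3² = -154.5 cm; v ends -41 cm/s.
x(9) = -4 + Σ Δx = -332.5 cm.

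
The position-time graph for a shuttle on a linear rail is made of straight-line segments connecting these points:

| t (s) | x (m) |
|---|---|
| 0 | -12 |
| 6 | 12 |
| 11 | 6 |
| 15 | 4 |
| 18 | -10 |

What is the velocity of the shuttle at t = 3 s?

Velocity is the slope of the x-t graph on 0–6 s: (12 − -12)/(6 − 0) = 4 m/s.

4 m/s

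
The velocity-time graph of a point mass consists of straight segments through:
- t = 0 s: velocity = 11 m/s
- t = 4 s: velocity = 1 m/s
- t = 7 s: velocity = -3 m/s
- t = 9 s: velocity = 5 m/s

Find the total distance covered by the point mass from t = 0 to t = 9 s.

32 m

Distance (not displacement) is the total path length: add the absolute areas under v-t.
0–4 s: |½(11 + 1)(4)| = 24 m
4–7 s: v = 0 at t = 4.75 s; triangle areas 0.375 + 3.375 = 3.75 m
7–9 s: v = 0 at t = 7.75 s; triangle areas 1.125 + 3.125 = 4.25 m
Total distance = 32 m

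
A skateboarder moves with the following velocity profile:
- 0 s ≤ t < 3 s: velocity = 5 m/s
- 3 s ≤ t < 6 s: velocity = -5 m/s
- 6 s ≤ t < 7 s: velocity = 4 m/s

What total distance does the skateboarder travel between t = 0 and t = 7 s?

Distance (not displacement) is the total path length: add the absolute areas under v-t.
0–3 s: |5| × 3 = 15 m
3–6 s: |-5| × 3 = 15 m
6–7 s: |4| × 1 = 4 m
Total distance = 34 m

34 m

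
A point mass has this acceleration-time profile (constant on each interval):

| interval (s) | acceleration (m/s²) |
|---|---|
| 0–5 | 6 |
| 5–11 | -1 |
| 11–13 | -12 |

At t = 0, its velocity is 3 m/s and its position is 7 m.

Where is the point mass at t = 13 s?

307 m

On each constant-a segment, Δv = aΔt and Δx = v₀Δt + ½aΔt²; chain segment to segment.
0–5 s: v starts 3 m/s; Δx = 3·5 + ½·6·5² = 90 m; v ends 33 m/s.
5–11 s: v starts 33 m/s; Δx = 33·6 + ½·-1·6² = 180 m; v ends 27 m/s.
11–13 s: v starts 27 m/s; Δx = 27·2 + ½·-12·2² = 30 m; v ends 3 m/s.
x(13) = 7 + Σ Δx = 307 m.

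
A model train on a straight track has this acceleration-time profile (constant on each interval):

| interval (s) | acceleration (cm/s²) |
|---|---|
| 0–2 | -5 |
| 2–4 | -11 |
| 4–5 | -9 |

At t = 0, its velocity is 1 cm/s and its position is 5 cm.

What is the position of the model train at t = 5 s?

On each constant-a segment, Δv = aΔt and Δx = v₀Δt + ½aΔt²; chain segment to segment.
0–2 s: v starts 1 cm/s; Δx = 1·2 + ½·-5·2² = -8 cm; v ends -9 cm/s.
2–4 s: v starts -9 cm/s; Δx = -9·2 + ½·-11·2² = -40 cm; v ends -31 cm/s.
4–5 s: v starts -31 cm/s; Δx = -31·1 + ½·-9·1² = -35.5 cm; v ends -40 cm/s.
x(5) = 5 + Σ Δx = -78.5 cm.

-78.5 cm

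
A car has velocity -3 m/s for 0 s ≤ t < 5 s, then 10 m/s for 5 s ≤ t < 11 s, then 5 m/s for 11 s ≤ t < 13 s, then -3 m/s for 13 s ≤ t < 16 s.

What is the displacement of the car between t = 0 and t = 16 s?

46 m

Net displacement equals the area under the velocity-time graph (areas below the axis count negative).
0–5 s: -3 × 5 = -15 m
5–11 s: 10 × 6 = 60 m
11–13 s: 5 × 2 = 10 m
13–16 s: -3 × 3 = -9 m
Net displacement = 46 m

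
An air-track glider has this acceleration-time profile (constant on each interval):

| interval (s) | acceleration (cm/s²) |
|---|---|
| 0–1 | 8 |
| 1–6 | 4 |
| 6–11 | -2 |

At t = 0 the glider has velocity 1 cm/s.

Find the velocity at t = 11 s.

19 cm/s

Δv equals the area under the a-t graph; then v = v₀ + Δv.
0–1 s: 8 × 1 = 8 cm/s
1–6 s: 4 × 5 = 20 cm/s
6–11 s: -2 × 5 = -10 cm/s
Δv = 18 cm/s, so v(11) = 1 + (18) = 19 cm/s.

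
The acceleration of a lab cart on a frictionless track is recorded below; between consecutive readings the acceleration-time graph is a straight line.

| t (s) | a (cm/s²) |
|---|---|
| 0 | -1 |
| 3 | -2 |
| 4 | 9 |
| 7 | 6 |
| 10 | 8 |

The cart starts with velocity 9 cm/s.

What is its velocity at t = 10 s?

Δv equals the area under the a-t graph; then v = v₀ + Δv.
0–3 s: ½(-1 + -2)(3) = -4.5 cm/s
3–4 s: ½(-2 + 9)(1) = 3.5 cm/s
4–7 s: ½(9 + 6)(3) = 22.5 cm/s
7–10 s: ½(6 + 8)(3) = 21 cm/s
Δv = 42.5 cm/s, so v(10) = 9 + (42.5) = 51.5 cm/s.

51.5 cm/s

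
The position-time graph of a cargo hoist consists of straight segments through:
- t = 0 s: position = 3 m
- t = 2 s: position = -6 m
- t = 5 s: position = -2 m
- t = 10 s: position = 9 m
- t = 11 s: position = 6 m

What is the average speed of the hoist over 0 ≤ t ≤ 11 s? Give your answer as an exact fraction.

Average speed = (total path length)/(elapsed time); on a piecewise-linear x-t graph the path length is Σ|Δx|.
0–2 s: |Δx| = |-6 − 3| = 9 m
2–5 s: |Δx| = |-2 − -6| = 4 m
5–10 s: |Δx| = |9 − -2| = 11 m
10–11 s: |Δx| = |6 − 9| = 3 m
Total path = 27 m; average speed = 27/11 = 27/11 m/s.

27/11 m/s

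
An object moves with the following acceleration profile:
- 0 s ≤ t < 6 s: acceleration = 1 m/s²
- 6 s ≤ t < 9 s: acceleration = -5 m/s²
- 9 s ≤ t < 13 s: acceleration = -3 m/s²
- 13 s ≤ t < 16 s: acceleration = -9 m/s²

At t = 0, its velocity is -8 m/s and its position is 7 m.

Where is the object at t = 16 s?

On each constant-a segment, Δv = aΔt and Δx = v₀Δt + ½aΔt²; chain segment to segment.
0–6 s: v starts -8 m/s; Δx = -8·6 + ½·1·6² = -30 m; v ends -2 m/s.
6–9 s: v starts -2 m/s; Δx = -2·3 + ½·-5·3² = -28.5 m; v ends -17 m/s.
9–13 s: v starts -17 m/s; Δx = -17·4 + ½·-3·4² = -92 m; v ends -29 m/s.
13–16 s: v starts -29 m/s; Δx = -29·3 + ½·-9·3² = -127.5 m; v ends -56 m/s.
x(16) = 7 + Σ Δx = -271 m.

-271 m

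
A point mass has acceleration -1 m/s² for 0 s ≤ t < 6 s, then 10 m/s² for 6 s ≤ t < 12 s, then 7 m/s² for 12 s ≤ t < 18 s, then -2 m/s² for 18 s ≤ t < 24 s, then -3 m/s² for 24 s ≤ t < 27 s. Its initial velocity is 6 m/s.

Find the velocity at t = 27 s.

Δv equals the area under the a-t graph; then v = v₀ + Δv.
0–6 s: -1 × 6 = -6 m/s
6–12 s: 10 × 6 = 60 m/s
12–18 s: 7 × 6 = 42 m/s
18–24 s: -2 × 6 = -12 m/s
24–27 s: -3 × 3 = -9 m/s
Δv = 75 m/s, so v(27) = 6 + (75) = 81 m/s.

81 m/s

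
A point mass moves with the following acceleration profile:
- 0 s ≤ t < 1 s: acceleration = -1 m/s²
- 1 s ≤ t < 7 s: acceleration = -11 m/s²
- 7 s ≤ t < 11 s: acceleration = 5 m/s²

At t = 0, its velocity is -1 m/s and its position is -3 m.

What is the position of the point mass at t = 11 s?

On each constant-a segment, Δv = aΔt and Δx = v₀Δt + ½aΔt²; chain segment to segment.
0–1 s: v starts -1 m/s; Δx = -1·1 + ½·-1·1² = -1.5 m; v ends -2 m/s.
1–7 s: v starts -2 m/s; Δx = -2·6 + ½·-11·6² = -210 m; v ends -68 m/s.
7–11 s: v starts -68 m/s; Δx = -68·4 + ½·5·4² = -232 m; v ends -48 m/s.
x(11) = -3 + Σ Δx = -446.5 m.

-446.5 m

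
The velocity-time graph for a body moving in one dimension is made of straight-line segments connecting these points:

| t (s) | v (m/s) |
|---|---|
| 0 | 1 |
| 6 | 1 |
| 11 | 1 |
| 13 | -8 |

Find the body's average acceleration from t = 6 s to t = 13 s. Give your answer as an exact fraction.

Average acceleration = Δv/Δt = (-8 − 1)/(13 − 6) = -9/7 m/s².

-9/7 m/s²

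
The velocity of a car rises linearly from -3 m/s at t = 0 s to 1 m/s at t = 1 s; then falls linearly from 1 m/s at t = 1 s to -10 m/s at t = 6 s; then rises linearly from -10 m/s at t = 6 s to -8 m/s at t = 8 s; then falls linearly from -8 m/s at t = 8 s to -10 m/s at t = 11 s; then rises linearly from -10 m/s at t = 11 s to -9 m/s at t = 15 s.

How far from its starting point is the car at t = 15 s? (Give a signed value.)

-106.5 m

Net displacement equals the area under the velocity-time graph (areas below the axis count negative).
0–1 s: ½(-3 + 1)(1) = -1 m
1–6 s: ½(1 + -10)(5) = -22.5 m
6–8 s: ½(-10 + -8)(2) = -18 m
8–11 s: ½(-8 + -10)(3) = -27 m
11–15 s: ½(-10 + -9)(4) = -38 m
Net displacement = -106.5 m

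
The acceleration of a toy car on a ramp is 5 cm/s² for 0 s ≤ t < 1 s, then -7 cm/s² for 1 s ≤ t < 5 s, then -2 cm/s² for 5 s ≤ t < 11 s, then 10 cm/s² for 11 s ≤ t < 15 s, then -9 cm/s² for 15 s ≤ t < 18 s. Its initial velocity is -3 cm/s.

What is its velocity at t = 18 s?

Δv equals the area under the a-t graph; then v = v₀ + Δv.
0–1 s: 5 × 1 = 5 cm/s
1–5 s: -7 × 4 = -28 cm/s
5–11 s: -2 × 6 = -12 cm/s
11–15 s: 10 × 4 = 40 cm/s
15–18 s: -9 × 3 = -27 cm/s
Δv = -22 cm/s, so v(18) = -3 + (-22) = -25 cm/s.

-25 cm/s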